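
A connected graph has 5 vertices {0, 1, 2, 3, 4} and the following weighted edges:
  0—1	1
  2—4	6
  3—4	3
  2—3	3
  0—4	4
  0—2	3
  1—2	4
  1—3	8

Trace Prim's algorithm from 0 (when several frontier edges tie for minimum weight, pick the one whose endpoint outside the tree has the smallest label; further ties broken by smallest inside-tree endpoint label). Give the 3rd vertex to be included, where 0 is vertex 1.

Prim, starting at 0.
Step 1: frontier [0—1 1, 0—2 3, 0—4 4] → take 0—1 (1); add 1.
Step 2: frontier [0—2 3, 0—4 4, 1—2 4, 1—3 8] → take 0—2 (3); add 2.
Step 3: frontier [0—4 4, 1—3 8, 2—3 3, 2—4 6] → take 2—3 (3); add 3.
Step 4: frontier [0—4 4, 2—4 6, 3—4 3] → take 3—4 (3); add 4.
Vertex order: 0, 1, 2, 3, 4. The 3rd vertex is 2.

2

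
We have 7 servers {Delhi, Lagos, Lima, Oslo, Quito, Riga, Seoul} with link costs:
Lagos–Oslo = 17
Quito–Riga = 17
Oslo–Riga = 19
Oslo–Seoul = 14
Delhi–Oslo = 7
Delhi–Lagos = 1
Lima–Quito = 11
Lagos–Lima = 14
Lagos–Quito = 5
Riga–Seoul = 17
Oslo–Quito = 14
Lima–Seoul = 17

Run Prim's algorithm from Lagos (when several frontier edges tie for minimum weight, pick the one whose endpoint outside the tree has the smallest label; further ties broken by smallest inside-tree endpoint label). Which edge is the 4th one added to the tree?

Lima-Quito

Prim's algorithm from Lagos:
Step 1: frontier [Delhi–Lagos 1, Lagos–Quito 5, Lagos–Lima 14, Lagos–Oslo 17] → take Delhi–Lagos (1); add Delhi.
Step 2: frontier [Delhi–Oslo 7, Lagos–Quito 5, Lagos–Lima 14, Lagos–Oslo 17] → take Lagos–Quito (5); add Quito.
Step 3: frontier [Delhi–Oslo 7, Lagos–Lima 14, Lagos–Oslo 17, Lima–Quito 11, Oslo–Quito 14, Quito–Riga 17] → take Delhi–Oslo (7); add Oslo.
Step 4: frontier [Lagos–Lima 14, Oslo–Seoul 14, Oslo–Riga 19, Lima–Quito 11, Quito–Riga 17] → take Lima–Quito (11); add Lima.
Step 5: frontier [Lima–Seoul 17, Oslo–Seoul 14, Oslo–Riga 19, Quito–Riga 17] → take Oslo–Seoul (14); add Seoul.
Step 6: frontier [Oslo–Riga 19, Quito–Riga 17, Riga–Seoul 17] → take Quito–Riga (17); add Riga.
The 4th edge added is Lima–Quito.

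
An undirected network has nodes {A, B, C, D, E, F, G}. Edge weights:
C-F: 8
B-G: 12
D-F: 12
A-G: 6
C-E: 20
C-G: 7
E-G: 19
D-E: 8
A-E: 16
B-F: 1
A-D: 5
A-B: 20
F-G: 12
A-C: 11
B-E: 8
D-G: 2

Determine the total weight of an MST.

31

Prim's algorithm from E:
Step 1: cheapest edge leaving the tree is B-E (8); add B.
Step 2: cheapest edge leaving the tree is B-F (1); add F.
Step 3: cheapest edge leaving the tree is C-F (8); add C.
Step 4: cheapest edge leaving the tree is C-G (7); add G.
Step 5: cheapest edge leaving the tree is D-G (2); add D.
Step 6: cheapest edge leaving the tree is A-D (5); add A.
MST edges: B-E, B-F, C-F, C-G, D-G, A-D; total weight 8+1+8+7+2+5 = 31.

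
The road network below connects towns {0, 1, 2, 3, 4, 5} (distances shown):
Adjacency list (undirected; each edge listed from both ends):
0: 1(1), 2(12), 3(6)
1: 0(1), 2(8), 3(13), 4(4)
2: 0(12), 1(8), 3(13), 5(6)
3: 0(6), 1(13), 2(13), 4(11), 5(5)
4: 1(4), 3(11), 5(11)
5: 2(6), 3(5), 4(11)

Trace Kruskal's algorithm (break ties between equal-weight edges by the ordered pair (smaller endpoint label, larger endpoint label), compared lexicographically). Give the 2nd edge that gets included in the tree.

1-4

Sort edges by weight, then run Kruskal:
0 1 (1): add — endpoints in different components.
1 4 (4): add — endpoints in different components.
3 5 (5): add — endpoints in different components.
0 3 (6): add — endpoints in different components.
2 5 (6): add — endpoints in different components.
The 2nd edge added is 1 4.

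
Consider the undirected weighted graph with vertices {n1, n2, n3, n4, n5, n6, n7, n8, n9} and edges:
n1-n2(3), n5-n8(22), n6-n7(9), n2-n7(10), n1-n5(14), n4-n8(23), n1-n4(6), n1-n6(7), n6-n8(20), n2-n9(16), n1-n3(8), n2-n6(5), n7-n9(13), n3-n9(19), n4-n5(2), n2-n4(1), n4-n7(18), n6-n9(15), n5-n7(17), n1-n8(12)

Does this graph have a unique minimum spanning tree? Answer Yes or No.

Kruskal's algorithm — process edges by increasing weight (ties by edge label):
n2-n4 (1): add — endpoints in different components.
n4-n5 (2): add — endpoints in different components.
n1-n2 (3): add — endpoints in different components.
n2-n6 (5): add — endpoints in different components.
n1-n4 (6): skip — n1 and n4 already connected.
n1-n6 (7): skip — n6 and n1 already connected.
n1-n3 (8): add — endpoints in different components.
n6-n7 (9): add — endpoints in different components.
n2-n7 (10): skip — n7 and n2 already connected.
n1-n8 (12): add — endpoints in different components.
n7-n9 (13): add — endpoints in different components.
Every non-tree edge has weight strictly greater than the heaviest edge on the tree path between its endpoints, so the MST is unique.

Yes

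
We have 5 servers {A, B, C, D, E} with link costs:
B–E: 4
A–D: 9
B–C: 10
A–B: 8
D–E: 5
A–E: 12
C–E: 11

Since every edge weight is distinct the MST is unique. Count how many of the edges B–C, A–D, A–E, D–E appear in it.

2

Kruskal: consider edges lightest-first.
B–E (4): add — endpoints in different components.
D–E (5): add — endpoints in different components.
A–B (8): add — endpoints in different components.
A–D (9): skip — A and D already connected.
B–C (10): add — endpoints in different components.
MST edge set: {B–E, D–E, A–B, B–C}.
Of the listed edges, {B–C, D–E} are in the MST → 2.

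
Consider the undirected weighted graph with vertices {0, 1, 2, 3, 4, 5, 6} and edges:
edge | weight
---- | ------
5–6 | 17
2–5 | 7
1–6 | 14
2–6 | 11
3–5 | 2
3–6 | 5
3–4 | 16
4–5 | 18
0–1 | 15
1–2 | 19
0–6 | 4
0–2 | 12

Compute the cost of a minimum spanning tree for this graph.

Grow the tree from 2 using Prim:
Step 1: cheapest edge leaving the tree is 2–5 (7); add 5.
Step 2: cheapest edge leaving the tree is 3–5 (2); add 3.
Step 3: cheapest edge leaving the tree is 3–6 (5); add 6.
Step 4: cheapest edge leaving the tree is 0–6 (4); add 0.
Step 5: cheapest edge leaving the tree is 1–6 (14); add 1.
Step 6: cheapest edge leaving the tree is 3–4 (16); add 4.
MST edges: 2–5, 3–5, 3–6, 0–6, 1–6, 3–4; total weight 7+2+5+4+14+16 = 48.

48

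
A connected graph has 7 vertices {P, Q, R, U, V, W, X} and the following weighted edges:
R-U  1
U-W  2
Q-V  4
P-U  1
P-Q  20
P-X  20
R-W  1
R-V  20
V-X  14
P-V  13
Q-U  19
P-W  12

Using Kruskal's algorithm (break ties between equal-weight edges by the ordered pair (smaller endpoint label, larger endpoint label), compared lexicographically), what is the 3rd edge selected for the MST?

R-W

Kruskal's algorithm — process edges by increasing weight (ties by edge label):
P-U (1): add. Components now {W} {P,U} {Q} {R} {V} {X}
R-U (1): add. Components now {W} {P,R,U} {Q} {V} {X}
R-W (1): add. Components now {P,R,U,W} {Q} {V} {X}
U-W (2): skip — W and U already connected.
Q-V (4): add. Components now {P,R,U,W} {Q,V} {X}
P-W (12): skip — W and P already connected.
P-V (13): add. Components now {P,Q,R,U,V,W} {X}
V-X (14): add. Components now {P,Q,R,U,V,W,X}
The 3rd edge added is R-W.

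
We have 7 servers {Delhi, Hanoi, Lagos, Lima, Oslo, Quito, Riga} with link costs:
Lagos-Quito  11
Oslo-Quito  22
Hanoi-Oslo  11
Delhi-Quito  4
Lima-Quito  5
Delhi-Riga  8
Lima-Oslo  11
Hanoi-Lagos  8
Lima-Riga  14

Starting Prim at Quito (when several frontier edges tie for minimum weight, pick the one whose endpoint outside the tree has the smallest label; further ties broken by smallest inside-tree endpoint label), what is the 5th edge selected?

Prim, starting at Quito.
Step 1: frontier [Delhi-Quito 4, Lima-Quito 5, Lagos-Quito 11, Oslo-Quito 22] → take Delhi-Quito (4); add Delhi.
Step 2: frontier [Delhi-Riga 8, Lima-Quito 5, Lagos-Quito 11, Oslo-Quito 22] → take Lima-Quito (5); add Lima.
Step 3: frontier [Delhi-Riga 8, Lima-Oslo 11, Lima-Riga 14, Lagos-Quito 11, Oslo-Quito 22] → take Delhi-Riga (8); add Riga.
Step 4: frontier [Lima-Oslo 11, Lagos-Quito 11, Oslo-Quito 22] → take Lagos-Quito (11); add Lagos.
Step 5: frontier [Hanoi-Lagos 8, Lima-Oslo 11, Oslo-Quito 22] → take Hanoi-Lagos (8); add Hanoi.
Step 6: frontier [Hanoi-Oslo 11, Lima-Oslo 11, Oslo-Quito 22] → take Hanoi-Oslo (11); add Oslo.
The 5th edge added is Hanoi-Lagos.

Hanoi-Lagos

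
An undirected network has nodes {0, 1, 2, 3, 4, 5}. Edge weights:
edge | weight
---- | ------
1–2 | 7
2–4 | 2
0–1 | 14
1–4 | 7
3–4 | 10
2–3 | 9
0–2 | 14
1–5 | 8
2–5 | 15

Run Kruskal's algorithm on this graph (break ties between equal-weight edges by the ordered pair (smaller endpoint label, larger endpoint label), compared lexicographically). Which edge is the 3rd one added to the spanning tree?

1-5

Sort edges by weight, then run Kruskal:
2–4 (2): add — endpoints in different components.
1–2 (7): add — endpoints in different components.
1–4 (7): skip — 1 and 4 already connected.
1–5 (8): add — endpoints in different components.
2–3 (9): add — endpoints in different components.
3–4 (10): skip — 3 and 4 already connected.
0–1 (14): add — endpoints in different components.
The 3rd edge added is 1–5.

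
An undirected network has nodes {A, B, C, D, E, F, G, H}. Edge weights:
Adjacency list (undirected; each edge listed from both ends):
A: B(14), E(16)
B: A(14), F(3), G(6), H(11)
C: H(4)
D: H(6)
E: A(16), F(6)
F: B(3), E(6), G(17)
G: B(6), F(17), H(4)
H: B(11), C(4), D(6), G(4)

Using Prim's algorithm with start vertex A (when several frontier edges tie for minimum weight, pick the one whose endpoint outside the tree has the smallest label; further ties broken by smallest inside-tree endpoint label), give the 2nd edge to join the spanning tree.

B-F

Grow the tree from A using Prim:
Step 1: cheapest edge leaving the tree is A-B (14); add B.
Step 2: cheapest edge leaving the tree is B-F (3); add F.
Step 3: cheapest edge leaving the tree is E-F (6); add E.
Step 4: cheapest edge leaving the tree is B-G (6); add G.
Step 5: cheapest edge leaving the tree is G-H (4); add H.
Step 6: cheapest edge leaving the tree is C-H (4); add C.
Step 7: cheapest edge leaving the tree is D-H (6); add D.
The 2nd edge added is B-F.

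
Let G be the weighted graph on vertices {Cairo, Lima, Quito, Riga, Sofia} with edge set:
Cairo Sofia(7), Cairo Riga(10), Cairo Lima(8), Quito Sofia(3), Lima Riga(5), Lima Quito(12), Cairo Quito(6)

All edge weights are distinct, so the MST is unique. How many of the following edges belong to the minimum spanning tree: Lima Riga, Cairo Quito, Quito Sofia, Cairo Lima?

Kruskal's algorithm — process edges by increasing weight (ties by edge label):
Quito Sofia (3): add. Components now {Quito,Sofia} {Lima} {Riga} {Cairo}
Lima Riga (5): add. Components now {Quito,Sofia} {Lima,Riga} {Cairo}
Cairo Quito (6): add. Components now {Cairo,Quito,Sofia} {Lima,Riga}
Cairo Sofia (7): skip — Sofia and Cairo already connected.
Cairo Lima (8): add. Components now {Cairo,Lima,Quito,Riga,Sofia}
MST edge set: {Quito Sofia, Lima Riga, Cairo Quito, Cairo Lima}.
Of the listed edges, {Lima Riga, Cairo Quito, Quito Sofia, Cairo Lima} are in the MST → 4.

4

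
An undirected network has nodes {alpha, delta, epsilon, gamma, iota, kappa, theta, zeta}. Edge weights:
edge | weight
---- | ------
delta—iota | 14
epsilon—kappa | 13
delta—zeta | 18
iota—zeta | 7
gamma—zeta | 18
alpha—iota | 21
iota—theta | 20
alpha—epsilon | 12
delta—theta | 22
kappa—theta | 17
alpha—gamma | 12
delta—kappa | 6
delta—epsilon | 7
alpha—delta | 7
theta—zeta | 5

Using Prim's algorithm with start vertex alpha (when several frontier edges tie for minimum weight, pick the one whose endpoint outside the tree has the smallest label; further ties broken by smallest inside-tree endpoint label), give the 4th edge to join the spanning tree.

Grow the tree from alpha using Prim:
Step 1: cheapest edge leaving the tree is alpha—delta (7); add delta.
Step 2: cheapest edge leaving the tree is delta—kappa (6); add kappa.
Step 3: cheapest edge leaving the tree is delta—epsilon (7); add epsilon.
Step 4: cheapest edge leaving the tree is alpha—gamma (12); add gamma.
Step 5: cheapest edge leaving the tree is delta—iota (14); add iota.
Step 6: cheapest edge leaving the tree is iota—zeta (7); add zeta.
Step 7: cheapest edge leaving the tree is theta—zeta (5); add theta.
The 4th edge added is alpha—gamma.

alpha-gamma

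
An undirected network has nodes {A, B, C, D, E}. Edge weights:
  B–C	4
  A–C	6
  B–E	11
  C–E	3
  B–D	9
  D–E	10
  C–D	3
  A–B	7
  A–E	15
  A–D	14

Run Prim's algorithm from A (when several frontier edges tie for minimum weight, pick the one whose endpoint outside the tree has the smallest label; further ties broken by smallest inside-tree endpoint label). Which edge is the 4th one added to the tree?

Prim's algorithm from A:
Step 1: frontier [A–C 6, A–B 7, A–D 14, A–E 15] → take A–C (6); add C.
Step 2: frontier [A–B 7, A–D 14, A–E 15, C–D 3, C–E 3, B–C 4] → take C–D (3); add D.
Step 3: frontier [A–B 7, A–E 15, C–E 3, B–C 4, B–D 9, D–E 10] → take C–E (3); add E.
Step 4: frontier [A–B 7, B–C 4, B–D 9, B–E 11] → take B–C (4); add B.
The 4th edge added is B–C.

B-C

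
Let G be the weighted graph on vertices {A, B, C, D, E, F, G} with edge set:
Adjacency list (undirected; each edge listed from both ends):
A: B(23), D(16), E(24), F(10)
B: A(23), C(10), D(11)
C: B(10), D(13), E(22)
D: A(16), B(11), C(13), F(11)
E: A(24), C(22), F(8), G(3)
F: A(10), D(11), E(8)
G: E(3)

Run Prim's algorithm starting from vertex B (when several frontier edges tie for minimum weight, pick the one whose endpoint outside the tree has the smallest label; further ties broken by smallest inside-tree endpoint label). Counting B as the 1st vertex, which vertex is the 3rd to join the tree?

D

Prim's algorithm from B:
Step 1: cheapest edge leaving the tree is B—C (10); add C.
Step 2: cheapest edge leaving the tree is B—D (11); add D.
Step 3: cheapest edge leaving the tree is D—F (11); add F.
Step 4: cheapest edge leaving the tree is E—F (8); add E.
Step 5: cheapest edge leaving the tree is E—G (3); add G.
Step 6: cheapest edge leaving the tree is A—F (10); add A.
Vertex order: B, C, D, F, E, G, A. The 3rd vertex is D.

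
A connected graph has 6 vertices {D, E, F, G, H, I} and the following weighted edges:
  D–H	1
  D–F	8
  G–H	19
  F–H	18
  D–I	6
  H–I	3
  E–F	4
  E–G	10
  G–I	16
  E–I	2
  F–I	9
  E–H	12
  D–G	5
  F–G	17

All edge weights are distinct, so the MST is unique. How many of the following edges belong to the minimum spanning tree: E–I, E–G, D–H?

Sort edges by weight, then run Kruskal:
D–H (1): add. Components now {D,H} {E} {F} {G} {I}
E–I (2): add. Components now {D,H} {E,I} {F} {G}
H–I (3): add. Components now {D,E,H,I} {F} {G}
E–F (4): add. Components now {D,E,F,H,I} {G}
D–G (5): add. Components now {D,E,F,G,H,I}
MST edge set: {D–H, E–I, H–I, E–F, D–G}.
Of the listed edges, {E–I, D–H} are in the MST → 2.

2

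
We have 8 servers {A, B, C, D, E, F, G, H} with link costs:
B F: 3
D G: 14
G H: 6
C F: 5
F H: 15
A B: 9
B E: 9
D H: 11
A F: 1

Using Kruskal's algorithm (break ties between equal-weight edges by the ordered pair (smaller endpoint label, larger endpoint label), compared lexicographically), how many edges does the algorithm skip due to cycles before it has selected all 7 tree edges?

2

Kruskal's algorithm — process edges by increasing weight (ties by edge label):
A F (1): add — endpoints in different components.
B F (3): add — endpoints in different components.
C F (5): add — endpoints in different components.
G H (6): add — endpoints in different components.
A B (9): skip — A and B already connected.
B E (9): add — endpoints in different components.
D H (11): add — endpoints in different components.
D G (14): skip — D and G already connected.
F H (15): add — endpoints in different components.
Edges rejected before the tree was complete: 2.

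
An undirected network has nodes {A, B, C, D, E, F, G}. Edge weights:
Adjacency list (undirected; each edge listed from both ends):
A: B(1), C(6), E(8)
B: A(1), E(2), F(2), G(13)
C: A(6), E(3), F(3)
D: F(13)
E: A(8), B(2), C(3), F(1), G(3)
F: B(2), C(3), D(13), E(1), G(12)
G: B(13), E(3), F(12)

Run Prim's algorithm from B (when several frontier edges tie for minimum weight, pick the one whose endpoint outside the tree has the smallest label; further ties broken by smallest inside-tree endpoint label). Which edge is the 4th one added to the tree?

C-E

Grow the tree from B using Prim:
Step 1: cheapest edge leaving the tree is A-B (1); add A.
Step 2: cheapest edge leaving the tree is B-E (2); add E.
Step 3: cheapest edge leaving the tree is E-F (1); add F.
Step 4: cheapest edge leaving the tree is C-E (3); add C.
Step 5: cheapest edge leaving the tree is E-G (3); add G.
Step 6: cheapest edge leaving the tree is D-F (13); add D.
The 4th edge added is C-E.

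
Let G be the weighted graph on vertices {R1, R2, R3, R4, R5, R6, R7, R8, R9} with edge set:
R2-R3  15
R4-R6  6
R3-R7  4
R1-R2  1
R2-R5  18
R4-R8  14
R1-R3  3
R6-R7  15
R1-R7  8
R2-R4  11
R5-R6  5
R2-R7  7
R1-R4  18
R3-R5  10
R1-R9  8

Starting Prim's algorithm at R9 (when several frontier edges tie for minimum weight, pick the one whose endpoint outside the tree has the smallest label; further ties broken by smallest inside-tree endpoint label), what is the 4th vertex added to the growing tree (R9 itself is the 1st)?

R3

Grow the tree from R9 using Prim:
Step 1: cheapest edge leaving the tree is R1-R9 (8); add R1.
Step 2: cheapest edge leaving the tree is R1-R2 (1); add R2.
Step 3: cheapest edge leaving the tree is R1-R3 (3); add R3.
Step 4: cheapest edge leaving the tree is R3-R7 (4); add R7.
Step 5: cheapest edge leaving the tree is R3-R5 (10); add R5.
Step 6: cheapest edge leaving the tree is R5-R6 (5); add R6.
Step 7: cheapest edge leaving the tree is R4-R6 (6); add R4.
Step 8: cheapest edge leaving the tree is R4-R8 (14); add R8.
Vertex order: R9, R1, R2, R3, R7, R5, R6, R4, R8. The 4th vertex is R3.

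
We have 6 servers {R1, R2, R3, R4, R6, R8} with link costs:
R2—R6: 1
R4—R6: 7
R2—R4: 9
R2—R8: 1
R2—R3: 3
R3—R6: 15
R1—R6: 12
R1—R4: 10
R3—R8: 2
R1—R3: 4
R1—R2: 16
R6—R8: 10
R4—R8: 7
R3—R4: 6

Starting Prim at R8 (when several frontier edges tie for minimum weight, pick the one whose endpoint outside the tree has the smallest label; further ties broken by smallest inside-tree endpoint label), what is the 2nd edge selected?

Prim's algorithm from R8:
Step 1: cheapest edge leaving the tree is R2—R8 (1); add R2.
Step 2: cheapest edge leaving the tree is R2—R6 (1); add R6.
Step 3: cheapest edge leaving the tree is R3—R8 (2); add R3.
Step 4: cheapest edge leaving the tree is R1—R3 (4); add R1.
Step 5: cheapest edge leaving the tree is R3—R4 (6); add R4.
The 2nd edge added is R2—R6.

R2-R6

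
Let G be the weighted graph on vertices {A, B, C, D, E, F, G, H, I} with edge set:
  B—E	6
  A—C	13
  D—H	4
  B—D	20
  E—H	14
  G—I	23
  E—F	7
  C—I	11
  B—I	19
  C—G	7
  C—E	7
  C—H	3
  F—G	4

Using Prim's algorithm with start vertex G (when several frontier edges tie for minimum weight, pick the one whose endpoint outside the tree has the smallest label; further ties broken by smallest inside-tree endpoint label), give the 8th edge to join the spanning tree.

A-C

Grow the tree from G using Prim:
Step 1: frontier [F—G 4, C—G 7, G—I 23] → take F—G (4); add F.
Step 2: frontier [E—F 7, C—G 7, G—I 23] → take C—G (7); add C.
Step 3: frontier [C—H 3, C—E 7, C—I 11, A—C 13, E—F 7, G—I 23] → take C—H (3); add H.
Step 4: frontier [C—E 7, C—I 11, A—C 13, E—F 7, G—I 23, D—H 4, E—H 14] → take D—H (4); add D.
Step 5: frontier [C—E 7, C—I 11, A—C 13, B—D 20, E—F 7, G—I 23, E—H 14] → take C—E (7); add E.
Step 6: frontier [C—I 11, A—C 13, B—D 20, B—E 6, G—I 23] → take B—E (6); add B.
Step 7: frontier [B—I 19, C—I 11, A—C 13, G—I 23] → take C—I (11); add I.
Step 8: frontier [A—C 13] → take A—C (13); add A.
The 8th edge added is A—C.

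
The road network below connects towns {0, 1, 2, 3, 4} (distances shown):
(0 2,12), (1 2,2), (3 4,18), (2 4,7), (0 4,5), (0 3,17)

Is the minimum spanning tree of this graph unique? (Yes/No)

Kruskal's algorithm — process edges by increasing weight (ties by edge label):
1 2 (2): add — endpoints in different components.
0 4 (5): add — endpoints in different components.
2 4 (7): add — endpoints in different components.
0 2 (12): skip — 0 and 2 already connected.
0 3 (17): add — endpoints in different components.
Every non-tree edge has weight strictly greater than the heaviest edge on the tree path between its endpoints, so the MST is unique.

Yes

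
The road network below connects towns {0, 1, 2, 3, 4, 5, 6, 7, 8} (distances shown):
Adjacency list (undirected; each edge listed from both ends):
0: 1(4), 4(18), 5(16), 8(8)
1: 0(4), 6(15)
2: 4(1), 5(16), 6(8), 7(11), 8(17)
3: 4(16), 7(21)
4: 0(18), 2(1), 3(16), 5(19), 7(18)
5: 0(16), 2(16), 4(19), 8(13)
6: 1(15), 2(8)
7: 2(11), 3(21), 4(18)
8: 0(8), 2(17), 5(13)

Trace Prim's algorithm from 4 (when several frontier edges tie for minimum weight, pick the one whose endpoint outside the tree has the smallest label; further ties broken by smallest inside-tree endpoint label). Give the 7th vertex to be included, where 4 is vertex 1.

8

Prim's algorithm from 4:
Step 1: cheapest edge leaving the tree is 2-4 (1); add 2.
Step 2: cheapest edge leaving the tree is 2-6 (8); add 6.
Step 3: cheapest edge leaving the tree is 2-7 (11); add 7.
Step 4: cheapest edge leaving the tree is 1-6 (15); add 1.
Step 5: cheapest edge leaving the tree is 0-1 (4); add 0.
Step 6: cheapest edge leaving the tree is 0-8 (8); add 8.
Step 7: cheapest edge leaving the tree is 5-8 (13); add 5.
Step 8: cheapest edge leaving the tree is 3-4 (16); add 3.
Vertex order: 4, 2, 6, 7, 1, 0, 8, 5, 3. The 7th vertex is 8.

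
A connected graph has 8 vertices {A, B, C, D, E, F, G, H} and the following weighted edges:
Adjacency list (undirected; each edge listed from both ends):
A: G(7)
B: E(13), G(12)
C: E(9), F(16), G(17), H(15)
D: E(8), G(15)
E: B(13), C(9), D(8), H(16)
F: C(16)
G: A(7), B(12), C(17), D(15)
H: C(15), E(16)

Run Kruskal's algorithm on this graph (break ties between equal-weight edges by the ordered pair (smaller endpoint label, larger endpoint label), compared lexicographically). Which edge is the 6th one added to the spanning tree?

C-H

Sort edges by weight, then run Kruskal:
A–G (7): add — endpoints in different components.
D–E (8): add — endpoints in different components.
C–E (9): add — endpoints in different components.
B–G (12): add — endpoints in different components.
B–E (13): add — endpoints in different components.
C–H (15): add — endpoints in different components.
D–G (15): skip — D and G already connected.
C–F (16): add — endpoints in different components.
The 6th edge added is C–H.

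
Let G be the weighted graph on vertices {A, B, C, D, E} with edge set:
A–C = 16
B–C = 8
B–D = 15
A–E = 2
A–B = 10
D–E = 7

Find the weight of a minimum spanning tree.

27

Kruskal's algorithm — process edges by increasing weight (ties by edge label):
A–E (2): add. Components now {A,E} {B} {C} {D}
D–E (7): add. Components now {A,D,E} {B} {C}
B–C (8): add. Components now {A,D,E} {B,C}
A–B (10): add. Components now {A,B,C,D,E}
MST edges: A–E, D–E, B–C, A–B; total weight 2+7+8+10 = 27.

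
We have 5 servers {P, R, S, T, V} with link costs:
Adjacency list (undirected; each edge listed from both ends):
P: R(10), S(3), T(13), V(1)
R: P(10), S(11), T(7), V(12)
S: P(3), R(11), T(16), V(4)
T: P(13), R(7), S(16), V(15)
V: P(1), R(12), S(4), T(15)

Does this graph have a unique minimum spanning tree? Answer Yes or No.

Yes

Sort edges by weight, then run Kruskal:
P-V (1): add — endpoints in different components.
P-S (3): add — endpoints in different components.
S-V (4): skip — V and S already connected.
R-T (7): add — endpoints in different components.
P-R (10): add — endpoints in different components.
Every non-tree edge has weight strictly greater than the heaviest edge on the tree path between its endpoints, so the MST is unique.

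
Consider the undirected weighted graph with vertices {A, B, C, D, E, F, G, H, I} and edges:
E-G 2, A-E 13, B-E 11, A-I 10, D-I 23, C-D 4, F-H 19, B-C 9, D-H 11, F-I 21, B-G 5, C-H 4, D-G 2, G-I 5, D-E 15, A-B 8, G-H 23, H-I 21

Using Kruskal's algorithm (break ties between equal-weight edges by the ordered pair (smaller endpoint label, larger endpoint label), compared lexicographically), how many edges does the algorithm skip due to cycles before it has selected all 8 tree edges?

6

Kruskal: consider edges lightest-first.
D-G (2): add — endpoints in different components.
E-G (2): add — endpoints in different components.
C-D (4): add — endpoints in different components.
C-H (4): add — endpoints in different components.
B-G (5): add — endpoints in different components.
G-I (5): add — endpoints in different components.
A-B (8): add — endpoints in different components.
B-C (9): skip — B and C already connected.
A-I (10): skip — A and I already connected.
B-E (11): skip — B and E already connected.
D-H (11): skip — D and H already connected.
A-E (13): skip — A and E already connected.
D-E (15): skip — D and E already connected.
F-H (19): add — endpoints in different components.
Edges rejected before the tree was complete: 6.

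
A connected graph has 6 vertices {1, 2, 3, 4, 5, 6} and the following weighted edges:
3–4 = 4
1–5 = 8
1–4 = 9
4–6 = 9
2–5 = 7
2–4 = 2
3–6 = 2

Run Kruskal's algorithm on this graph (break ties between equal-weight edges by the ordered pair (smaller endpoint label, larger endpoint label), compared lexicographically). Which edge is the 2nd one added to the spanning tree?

Sort edges by weight, then run Kruskal:
2–4 (2): add — endpoints in different components.
3–6 (2): add — endpoints in different components.
3–4 (4): add — endpoints in different components.
2–5 (7): add — endpoints in different components.
1–5 (8): add — endpoints in different components.
The 2nd edge added is 3–6.

3-6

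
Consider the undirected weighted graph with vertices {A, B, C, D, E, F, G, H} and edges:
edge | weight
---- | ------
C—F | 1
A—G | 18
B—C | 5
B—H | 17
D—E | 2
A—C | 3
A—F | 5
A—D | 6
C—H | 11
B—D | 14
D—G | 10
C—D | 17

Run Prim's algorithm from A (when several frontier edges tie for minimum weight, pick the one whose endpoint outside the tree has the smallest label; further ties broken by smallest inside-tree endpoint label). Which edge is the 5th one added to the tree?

Prim, starting at A.
Step 1: cheapest edge leaving the tree is A—C (3); add C.
Step 2: cheapest edge leaving the tree is C—F (1); add F.
Step 3: cheapest edge leaving the tree is B—C (5); add B.
Step 4: cheapest edge leaving the tree is A—D (6); add D.
Step 5: cheapest edge leaving the tree is D—E (2); add E.
Step 6: cheapest edge leaving the tree is D—G (10); add G.
Step 7: cheapest edge leaving the tree is C—H (11); add H.
The 5th edge added is D—E.

D-E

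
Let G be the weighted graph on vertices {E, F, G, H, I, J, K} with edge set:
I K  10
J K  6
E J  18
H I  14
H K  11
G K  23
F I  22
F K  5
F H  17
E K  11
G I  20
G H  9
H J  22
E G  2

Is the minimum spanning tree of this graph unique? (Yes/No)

Kruskal's algorithm — process edges by increasing weight (ties by edge label):
E G (2): add — endpoints in different components.
F K (5): add — endpoints in different components.
J K (6): add — endpoints in different components.
G H (9): add — endpoints in different components.
I K (10): add — endpoints in different components.
E K (11): add — endpoints in different components.
Non-tree edge H K has weight 11, equal to the heaviest edge on its tree cycle — swapping gives another MST of the same weight. Not unique.

No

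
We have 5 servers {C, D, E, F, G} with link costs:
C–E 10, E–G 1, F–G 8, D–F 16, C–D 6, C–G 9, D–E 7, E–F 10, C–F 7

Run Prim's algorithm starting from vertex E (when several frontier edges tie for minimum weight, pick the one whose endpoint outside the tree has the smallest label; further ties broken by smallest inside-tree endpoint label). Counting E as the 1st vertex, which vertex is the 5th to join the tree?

F

Grow the tree from E using Prim:
Step 1: cheapest edge leaving the tree is E–G (1); add G.
Step 2: cheapest edge leaving the tree is D–E (7); add D.
Step 3: cheapest edge leaving the tree is C–D (6); add C.
Step 4: cheapest edge leaving the tree is C–F (7); add F.
Vertex order: E, G, D, C, F. The 5th vertex is F.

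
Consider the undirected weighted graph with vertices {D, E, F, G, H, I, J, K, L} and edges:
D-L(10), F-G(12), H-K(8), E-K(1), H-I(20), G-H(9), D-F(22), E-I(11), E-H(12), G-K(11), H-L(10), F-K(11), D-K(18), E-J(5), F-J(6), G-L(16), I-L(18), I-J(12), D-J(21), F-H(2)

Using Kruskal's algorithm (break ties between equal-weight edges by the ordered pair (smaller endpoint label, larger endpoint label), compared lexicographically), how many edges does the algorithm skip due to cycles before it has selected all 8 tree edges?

Sort edges by weight, then run Kruskal:
E-K (1): add — endpoints in different components.
F-H (2): add — endpoints in different components.
E-J (5): add — endpoints in different components.
F-J (6): add — endpoints in different components.
H-K (8): skip — H and K already connected.
G-H (9): add — endpoints in different components.
D-L (10): add — endpoints in different components.
H-L (10): add — endpoints in different components.
E-I (11): add — endpoints in different components.
Edges rejected before the tree was complete: 1.

1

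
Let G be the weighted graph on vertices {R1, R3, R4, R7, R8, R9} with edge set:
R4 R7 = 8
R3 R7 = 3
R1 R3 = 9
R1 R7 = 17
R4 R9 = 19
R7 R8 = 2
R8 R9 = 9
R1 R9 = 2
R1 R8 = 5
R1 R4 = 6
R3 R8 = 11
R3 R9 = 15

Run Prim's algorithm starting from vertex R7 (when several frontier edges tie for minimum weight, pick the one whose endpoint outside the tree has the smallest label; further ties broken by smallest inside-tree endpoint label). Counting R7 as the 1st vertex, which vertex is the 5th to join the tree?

R9

Grow the tree from R7 using Prim:
Step 1: cheapest edge leaving the tree is R7 R8 (2); add R8.
Step 2: cheapest edge leaving the tree is R3 R7 (3); add R3.
Step 3: cheapest edge leaving the tree is R1 R8 (5); add R1.
Step 4: cheapest edge leaving the tree is R1 R9 (2); add R9.
Step 5: cheapest edge leaving the tree is R1 R4 (6); add R4.
Vertex order: R7, R8, R3, R1, R9, R4. The 5th vertex is R9.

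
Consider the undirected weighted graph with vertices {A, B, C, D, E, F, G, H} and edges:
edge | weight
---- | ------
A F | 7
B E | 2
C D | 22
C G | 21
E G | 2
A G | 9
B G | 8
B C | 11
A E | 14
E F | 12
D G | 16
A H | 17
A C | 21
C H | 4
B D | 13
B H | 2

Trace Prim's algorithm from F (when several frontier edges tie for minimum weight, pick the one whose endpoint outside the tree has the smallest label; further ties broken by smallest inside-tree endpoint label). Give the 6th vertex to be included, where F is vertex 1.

Grow the tree from F using Prim:
Step 1: cheapest edge leaving the tree is A F (7); add A.
Step 2: cheapest edge leaving the tree is A G (9); add G.
Step 3: cheapest edge leaving the tree is E G (2); add E.
Step 4: cheapest edge leaving the tree is B E (2); add B.
Step 5: cheapest edge leaving the tree is B H (2); add H.
Step 6: cheapest edge leaving the tree is C H (4); add C.
Step 7: cheapest edge leaving the tree is B D (13); add D.
Vertex order: F, A, G, E, B, H, C, D. The 6th vertex is H.

H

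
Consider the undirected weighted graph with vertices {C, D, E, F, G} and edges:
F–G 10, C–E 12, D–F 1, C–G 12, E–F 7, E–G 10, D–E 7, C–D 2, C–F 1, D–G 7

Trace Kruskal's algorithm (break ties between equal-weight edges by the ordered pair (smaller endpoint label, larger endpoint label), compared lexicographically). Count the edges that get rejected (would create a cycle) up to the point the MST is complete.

1

Kruskal: consider edges lightest-first.
C–F (1): add — endpoints in different components.
D–F (1): add — endpoints in different components.
C–D (2): skip — C and D already connected.
D–E (7): add — endpoints in different components.
D–G (7): add — endpoints in different components.
Edges rejected before the tree was complete: 1.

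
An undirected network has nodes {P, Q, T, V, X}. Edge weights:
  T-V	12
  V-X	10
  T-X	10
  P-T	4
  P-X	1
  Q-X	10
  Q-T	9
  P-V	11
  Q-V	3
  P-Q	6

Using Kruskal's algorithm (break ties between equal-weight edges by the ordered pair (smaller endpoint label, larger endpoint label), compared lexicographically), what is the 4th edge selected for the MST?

P-Q

Sort edges by weight, then run Kruskal:
P-X (1): add. Components now {T} {P,X} {V} {Q}
Q-V (3): add. Components now {T} {P,X} {Q,V}
P-T (4): add. Components now {P,T,X} {Q,V}
P-Q (6): add. Components now {P,Q,T,V,X}
The 4th edge added is P-Q.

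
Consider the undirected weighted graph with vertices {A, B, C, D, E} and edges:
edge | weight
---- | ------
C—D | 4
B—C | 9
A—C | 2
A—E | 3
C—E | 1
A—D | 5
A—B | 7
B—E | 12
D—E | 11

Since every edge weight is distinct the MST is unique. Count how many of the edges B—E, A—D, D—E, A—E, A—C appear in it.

Kruskal: consider edges lightest-first.
C—E (1): add. Components now {A} {B} {C,E} {D}
A—C (2): add. Components now {A,C,E} {B} {D}
A—E (3): skip — A and E already connected.
C—D (4): add. Components now {A,C,D,E} {B}
A—D (5): skip — A and D already connected.
A—B (7): add. Components now {A,B,C,D,E}
MST edge set: {C—E, A—C, C—D, A—B}.
Of the listed edges, {A—C} are in the MST → 1.

1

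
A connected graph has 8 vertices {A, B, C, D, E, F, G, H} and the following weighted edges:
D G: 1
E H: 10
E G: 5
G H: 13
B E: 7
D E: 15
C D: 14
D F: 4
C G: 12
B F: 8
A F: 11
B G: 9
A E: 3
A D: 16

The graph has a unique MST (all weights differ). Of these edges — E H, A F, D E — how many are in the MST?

Kruskal's algorithm — process edges by increasing weight (ties by edge label):
D G (1): add — endpoints in different components.
A E (3): add — endpoints in different components.
D F (4): add — endpoints in different components.
E G (5): add — endpoints in different components.
B E (7): add — endpoints in different components.
B F (8): skip — B and F already connected.
B G (9): skip — B and G already connected.
E H (10): add — endpoints in different components.
A F (11): skip — A and F already connected.
C G (12): add — endpoints in different components.
MST edge set: {D G, A E, D F, E G, B E, E H, C G}.
Of the listed edges, {E H} are in the MST → 1.

1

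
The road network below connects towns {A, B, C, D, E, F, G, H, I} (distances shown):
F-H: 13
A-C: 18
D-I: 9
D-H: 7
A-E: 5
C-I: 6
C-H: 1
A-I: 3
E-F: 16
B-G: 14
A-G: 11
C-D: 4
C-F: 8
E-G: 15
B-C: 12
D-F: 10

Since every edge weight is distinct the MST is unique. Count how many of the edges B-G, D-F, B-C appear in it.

1

Kruskal's algorithm — process edges by increasing weight (ties by edge label):
C-H (1): add — endpoints in different components.
A-I (3): add — endpoints in different components.
C-D (4): add — endpoints in different components.
A-E (5): add — endpoints in different components.
C-I (6): add — endpoints in different components.
D-H (7): skip — D and H already connected.
C-F (8): add — endpoints in different components.
D-I (9): skip — D and I already connected.
D-F (10): skip — D and F already connected.
A-G (11): add — endpoints in different components.
B-C (12): add — endpoints in different components.
MST edge set: {C-H, A-I, C-D, A-E, C-I, C-F, A-G, B-C}.
Of the listed edges, {B-C} are in the MST → 1.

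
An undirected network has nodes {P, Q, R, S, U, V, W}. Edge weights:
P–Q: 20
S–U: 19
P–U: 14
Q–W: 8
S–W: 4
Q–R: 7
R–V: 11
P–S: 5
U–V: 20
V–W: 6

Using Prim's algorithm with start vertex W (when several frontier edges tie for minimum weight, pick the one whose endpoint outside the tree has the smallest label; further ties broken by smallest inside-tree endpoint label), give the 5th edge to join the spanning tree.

Q-R

Grow the tree from W using Prim:
Step 1: cheapest edge leaving the tree is S–W (4); add S.
Step 2: cheapest edge leaving the tree is P–S (5); add P.
Step 3: cheapest edge leaving the tree is V–W (6); add V.
Step 4: cheapest edge leaving the tree is Q–W (8); add Q.
Step 5: cheapest edge leaving the tree is Q–R (7); add R.
Step 6: cheapest edge leaving the tree is P–U (14); add U.
The 5th edge added is Q–R.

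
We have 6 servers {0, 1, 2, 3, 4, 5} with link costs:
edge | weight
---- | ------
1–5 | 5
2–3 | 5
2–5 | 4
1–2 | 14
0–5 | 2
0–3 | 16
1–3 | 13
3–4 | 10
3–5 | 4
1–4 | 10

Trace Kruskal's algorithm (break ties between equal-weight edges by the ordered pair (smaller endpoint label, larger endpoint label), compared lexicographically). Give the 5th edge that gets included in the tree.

1-4

Kruskal: consider edges lightest-first.
0–5 (2): add. Components now {0,5} {1} {2} {3} {4}
2–5 (4): add. Components now {0,2,5} {1} {3} {4}
3–5 (4): add. Components now {0,2,3,5} {1} {4}
1–5 (5): add. Components now {0,1,2,3,5} {4}
2–3 (5): skip — 2 and 3 already connected.
1–4 (10): add. Components now {0,1,2,3,4,5}
The 5th edge added is 1–4.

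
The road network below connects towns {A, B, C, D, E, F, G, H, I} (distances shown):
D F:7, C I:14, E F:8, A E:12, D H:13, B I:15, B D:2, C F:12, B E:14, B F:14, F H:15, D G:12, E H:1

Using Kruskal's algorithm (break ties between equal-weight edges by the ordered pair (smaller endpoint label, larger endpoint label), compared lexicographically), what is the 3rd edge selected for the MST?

Kruskal: consider edges lightest-first.
E H (1): add — endpoints in different components.
B D (2): add — endpoints in different components.
D F (7): add — endpoints in different components.
E F (8): add — endpoints in different components.
A E (12): add — endpoints in different components.
C F (12): add — endpoints in different components.
D G (12): add — endpoints in different components.
D H (13): skip — D and H already connected.
B E (14): skip — B and E already connected.
B F (14): skip — B and F already connected.
C I (14): add — endpoints in different components.
The 3rd edge added is D F.

D-F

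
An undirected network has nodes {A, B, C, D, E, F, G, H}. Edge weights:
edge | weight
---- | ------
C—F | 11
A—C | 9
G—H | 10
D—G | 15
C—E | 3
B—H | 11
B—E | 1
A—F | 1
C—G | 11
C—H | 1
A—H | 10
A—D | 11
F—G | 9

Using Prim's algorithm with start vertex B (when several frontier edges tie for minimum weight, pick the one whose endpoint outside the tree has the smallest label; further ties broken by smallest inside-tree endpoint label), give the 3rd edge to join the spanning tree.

C-H

Grow the tree from B using Prim:
Step 1: frontier [B—E 1, B—H 11] → take B—E (1); add E.
Step 2: frontier [B—H 11, C—E 3] → take C—E (3); add C.
Step 3: frontier [B—H 11, C—H 1, A—C 9, C—F 11, C—G 11] → take C—H (1); add H.
Step 4: frontier [A—C 9, C—F 11, C—G 11, A—H 10, G—H 10] → take A—C (9); add A.
Step 5: frontier [A—F 1, A—D 11, C—F 11, C—G 11, G—H 10] → take A—F (1); add F.
Step 6: frontier [A—D 11, C—G 11, F—G 9, G—H 10] → take F—G (9); add G.
Step 7: frontier [A—D 11, D—G 15] → take A—D (11); add D.
The 3rd edge added is C—H.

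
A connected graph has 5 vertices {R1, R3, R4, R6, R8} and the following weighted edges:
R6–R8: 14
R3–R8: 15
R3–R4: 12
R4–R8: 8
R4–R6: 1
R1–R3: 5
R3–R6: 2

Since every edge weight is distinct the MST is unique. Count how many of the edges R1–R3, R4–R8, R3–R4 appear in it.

Sort edges by weight, then run Kruskal:
R4–R6 (1): add — endpoints in different components.
R3–R6 (2): add — endpoints in different components.
R1–R3 (5): add — endpoints in different components.
R4–R8 (8): add — endpoints in different components.
MST edge set: {R4–R6, R3–R6, R1–R3, R4–R8}.
Of the listed edges, {R1–R3, R4–R8} are in the MST → 2.

2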